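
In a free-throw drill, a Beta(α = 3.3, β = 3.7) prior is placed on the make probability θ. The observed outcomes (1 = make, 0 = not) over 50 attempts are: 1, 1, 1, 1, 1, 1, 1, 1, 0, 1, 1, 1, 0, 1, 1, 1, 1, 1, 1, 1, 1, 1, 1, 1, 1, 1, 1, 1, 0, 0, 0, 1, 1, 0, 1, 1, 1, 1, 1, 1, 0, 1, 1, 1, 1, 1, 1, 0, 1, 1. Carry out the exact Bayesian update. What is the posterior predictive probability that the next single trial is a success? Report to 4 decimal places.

The Beta prior is conjugate to a Binomial/Bernoulli likelihood; the update adds successes to α and failures to β.
Posterior: Beta(α+k, β+n−k) = Beta(3.3+42, 3.7+8) = Beta(45.3, 11.7).
For a single future Bernoulli trial, P(success | data) = α/(α+β) = 0.7947.

0.7947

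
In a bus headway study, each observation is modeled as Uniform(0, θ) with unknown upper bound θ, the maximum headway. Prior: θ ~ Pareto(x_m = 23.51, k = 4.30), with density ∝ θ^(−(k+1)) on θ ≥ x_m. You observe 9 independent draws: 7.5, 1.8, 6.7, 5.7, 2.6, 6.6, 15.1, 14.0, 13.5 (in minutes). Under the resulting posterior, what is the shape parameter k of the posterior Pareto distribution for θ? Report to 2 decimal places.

A Pareto(scale x_m, shape k) prior on the upper bound θ of Uniform(0, θ) is conjugate: posterior is Pareto(max(x_m, max xᵢ), k + n).
Sample maximum = 15.1; prior scale x_m = 23.51 → posterior scale = max = 23.51.
Posterior shape = 4.30 + 9 = 13.30.
Posterior shape k = 13.30.

13.30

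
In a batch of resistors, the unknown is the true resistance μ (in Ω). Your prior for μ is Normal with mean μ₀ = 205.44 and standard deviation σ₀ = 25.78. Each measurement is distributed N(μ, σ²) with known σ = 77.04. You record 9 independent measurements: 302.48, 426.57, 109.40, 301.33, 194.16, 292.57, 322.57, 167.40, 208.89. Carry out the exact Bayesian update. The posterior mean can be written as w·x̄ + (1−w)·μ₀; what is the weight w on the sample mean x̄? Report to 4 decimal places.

0.5019

For Normal data with known variance σ², a Normal(μ₀, σ₀²) prior on μ is conjugate. Posterior precision = 1/σ₀² + n/σ²; posterior mean is the precision-weighted average of μ₀ and x̄.
σ₀² = 25.78² = 664.6084, σ² = 77.04² = 5935.1616. Prior precision 1/σ₀² = 1/664.6084; data precision n/σ² = 9/5935.1616.
w = (n/σ²)/(1/σ₀² + n/σ²) = n·σ₀²/(σ² + n·σ₀²) = 9·664.6084/(5935.1616 + 9·664.6084) = 5981.4756/11916.6372 = 0.5019.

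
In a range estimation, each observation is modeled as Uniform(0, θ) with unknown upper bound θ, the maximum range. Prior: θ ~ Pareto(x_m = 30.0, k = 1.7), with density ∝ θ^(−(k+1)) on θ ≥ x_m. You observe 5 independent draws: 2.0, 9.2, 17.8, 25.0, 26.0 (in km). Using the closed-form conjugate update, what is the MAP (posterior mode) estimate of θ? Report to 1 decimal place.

A Pareto(scale x_m, shape k) prior on the upper bound θ of Uniform(0, θ) is conjugate: posterior is Pareto(max(x_m, max xᵢ), k + n).
Sample maximum = 26.0; prior scale x_m = 30.0 → posterior scale = max = 30.0.
Posterior shape = 1.7 + 5 = 6.7.
The Pareto density is decreasing on [x_m, ∞), so the mode is x_m = 30.0.

30.0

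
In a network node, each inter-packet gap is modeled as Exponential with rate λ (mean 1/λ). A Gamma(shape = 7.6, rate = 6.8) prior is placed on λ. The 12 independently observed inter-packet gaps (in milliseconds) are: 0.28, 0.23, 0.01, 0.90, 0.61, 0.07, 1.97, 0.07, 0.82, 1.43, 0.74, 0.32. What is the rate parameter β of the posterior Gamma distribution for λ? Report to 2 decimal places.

14.25

With a Gamma(shape α, rate β) prior on the exponential rate λ, the posterior after n observations with total T = Σxᵢ is Gamma(α+n, β+T).
Sum of observations T = 7.45 milliseconds; n = 12.
Posterior: Gamma(7.6+12, 6.8+7.45) = Gamma(19.6, 14.25).
Posterior β = 14.25.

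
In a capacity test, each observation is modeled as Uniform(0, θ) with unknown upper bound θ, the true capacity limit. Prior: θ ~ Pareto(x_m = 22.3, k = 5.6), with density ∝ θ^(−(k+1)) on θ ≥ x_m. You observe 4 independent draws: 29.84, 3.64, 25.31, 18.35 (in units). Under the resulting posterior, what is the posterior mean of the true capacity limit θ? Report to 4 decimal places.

A Pareto(scale x_m, shape k) prior on the upper bound θ of Uniform(0, θ) is conjugate: posterior is Pareto(max(x_m, max xᵢ), k + n).
Sample maximum = 29.84; prior scale x_m = 22.3 → posterior scale = max = 29.84.
Posterior shape = 5.6 + 4 = 9.6.
E[θ|data] = k·x_m/(k−1) = 9.6·29.84/8.6 = 33.3098.

33.3098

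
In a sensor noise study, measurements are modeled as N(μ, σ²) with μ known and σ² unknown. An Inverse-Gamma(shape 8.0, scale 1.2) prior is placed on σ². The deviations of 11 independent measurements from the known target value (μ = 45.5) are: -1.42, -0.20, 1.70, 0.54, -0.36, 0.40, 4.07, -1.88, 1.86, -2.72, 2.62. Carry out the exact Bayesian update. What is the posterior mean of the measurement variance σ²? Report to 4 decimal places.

With known mean μ and an Inverse-Gamma(α, β) prior on σ², the Normal likelihood is conjugate: posterior is Inv-Gamma(α + n/2, β + Σ(xᵢ−μ)²/2).
Σ(xᵢ−μ)² = (-1.42)² + (-0.20)² + (1.70)² + (0.54)² + (-0.36)² + (0.40)² + (4.07)² + (-1.88)² + (1.86)² + (-2.72)² + (2.62)² = 43.3493.
Posterior: Inv-Gamma(8.0 + 11/2, 1.2 + 43.3493/2) = Inv-Gamma(13.50, 22.87465).
E[σ²|data] = β/(α−1) = 22.87465/12.50 = 1.8300.

1.8300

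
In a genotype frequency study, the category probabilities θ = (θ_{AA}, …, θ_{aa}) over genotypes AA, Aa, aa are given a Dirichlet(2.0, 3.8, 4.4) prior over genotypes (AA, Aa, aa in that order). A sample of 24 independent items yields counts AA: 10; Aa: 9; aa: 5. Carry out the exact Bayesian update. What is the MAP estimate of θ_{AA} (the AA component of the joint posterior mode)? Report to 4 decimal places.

The Dirichlet prior is conjugate to the Multinomial likelihood: each posterior αⱼ = prior αⱼ + observed count nⱼ.
Posterior concentration: (12.0, 12.8, 9.4), total = 34.2.
Joint mode component: (α_{AA}−1)/(Σα−K) = 11.0/31.2 = 0.3526.

0.3526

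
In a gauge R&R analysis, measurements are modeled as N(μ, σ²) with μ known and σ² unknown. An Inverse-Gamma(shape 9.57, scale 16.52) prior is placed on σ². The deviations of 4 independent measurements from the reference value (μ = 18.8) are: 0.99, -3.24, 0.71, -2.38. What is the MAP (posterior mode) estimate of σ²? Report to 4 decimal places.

With known mean μ and an Inverse-Gamma(α, β) prior on σ², the Normal likelihood is conjugate: posterior is Inv-Gamma(α + n/2, β + Σ(xᵢ−μ)²/2).
Σ(xᵢ−μ)² = (0.99)² + (-3.24)² + (0.71)² + (-2.38)² = 17.6462.
Posterior: Inv-Gamma(9.57 + 4/2, 16.52 + 17.6462/2) = Inv-Gamma(11.57, 25.34310).
Mode = β/(α+1) = 25.34310/12.57 = 2.0162.

2.0162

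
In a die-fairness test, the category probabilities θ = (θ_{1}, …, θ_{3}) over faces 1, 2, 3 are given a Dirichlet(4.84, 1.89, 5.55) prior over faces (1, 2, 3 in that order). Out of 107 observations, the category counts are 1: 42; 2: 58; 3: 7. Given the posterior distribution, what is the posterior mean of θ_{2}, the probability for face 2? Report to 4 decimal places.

The Dirichlet prior is conjugate to the Multinomial likelihood: each posterior αⱼ = prior αⱼ + observed count nⱼ.
Posterior concentration: (46.84, 59.89, 12.55), total = 119.28.
E[θ_{2}|data] = α_{2}/Σα = 59.89/119.28 = 0.5021.

0.5021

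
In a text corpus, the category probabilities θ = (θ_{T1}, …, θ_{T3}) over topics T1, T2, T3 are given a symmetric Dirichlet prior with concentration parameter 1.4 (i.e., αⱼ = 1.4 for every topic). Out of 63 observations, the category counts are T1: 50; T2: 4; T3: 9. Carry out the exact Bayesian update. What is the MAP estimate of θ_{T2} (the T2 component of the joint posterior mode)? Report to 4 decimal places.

The Dirichlet prior is conjugate to the Multinomial likelihood: each posterior αⱼ = prior αⱼ + observed count nⱼ.
Posterior concentration: (51.4, 5.4, 10.4), total = 67.2.
Joint mode component: (α_{T2}−1)/(Σα−K) = 4.4/64.2 = 0.0685.

0.0685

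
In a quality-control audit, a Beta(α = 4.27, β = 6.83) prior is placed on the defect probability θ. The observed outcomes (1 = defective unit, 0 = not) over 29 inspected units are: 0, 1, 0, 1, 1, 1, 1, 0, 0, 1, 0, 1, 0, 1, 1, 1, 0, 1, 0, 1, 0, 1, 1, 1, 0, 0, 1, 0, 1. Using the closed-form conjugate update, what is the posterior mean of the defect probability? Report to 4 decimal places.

0.5304

The Beta prior is conjugate to a Binomial/Bernoulli likelihood; the update adds successes to α and failures to β.
Posterior: Beta(α+k, β+n−k) = Beta(4.27+17, 6.83+12) = Beta(21.27, 18.83).
Posterior mean = α/(α+β) = 21.27/40.10 = 0.5304.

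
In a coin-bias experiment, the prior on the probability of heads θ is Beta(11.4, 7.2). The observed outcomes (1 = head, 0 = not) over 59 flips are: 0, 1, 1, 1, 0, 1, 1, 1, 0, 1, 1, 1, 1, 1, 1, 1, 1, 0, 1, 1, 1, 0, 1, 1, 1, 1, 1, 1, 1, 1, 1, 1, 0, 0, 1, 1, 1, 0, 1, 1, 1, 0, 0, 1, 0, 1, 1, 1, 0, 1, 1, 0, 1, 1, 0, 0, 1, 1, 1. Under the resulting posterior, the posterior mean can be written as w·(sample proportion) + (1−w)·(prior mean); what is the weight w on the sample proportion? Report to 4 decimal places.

0.7603

The Beta prior is conjugate to a Binomial/Bernoulli likelihood; the update adds successes to α and failures to β.
Posterior mean = (α₀+k)/(α₀+β₀+n) = [n/(α₀+β₀+n)]·(k/n) + [(α₀+β₀)/(α₀+β₀+n)]·α₀/(α₀+β₀), so only n and the prior enter the weight.
The weight on the data is w = n/(α₀+β₀+n) = 59/(11.4+7.2+59) = 59/77.6 = 0.7603.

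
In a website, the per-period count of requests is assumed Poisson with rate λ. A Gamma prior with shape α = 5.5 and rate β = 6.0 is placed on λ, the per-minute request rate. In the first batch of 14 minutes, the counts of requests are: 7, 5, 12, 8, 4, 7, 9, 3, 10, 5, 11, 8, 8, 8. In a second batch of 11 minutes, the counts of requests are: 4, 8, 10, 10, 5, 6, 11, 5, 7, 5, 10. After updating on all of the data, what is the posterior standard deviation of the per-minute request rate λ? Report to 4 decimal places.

With a Gamma(shape α, rate β) prior, the Poisson likelihood is conjugate: the posterior is Gamma(α + ΣXᵢ, β + n).
Batch 1: sum of counts S = 105 over n = 14 minutes.
After batch 1: Gamma(α+S, β+n) = Gamma(5.5+105, 6.0+14) = Gamma(110.5, 20.0).
Batch 2: sum of counts S = 81 over n = 11 minutes.
After batch 2: Gamma(α+S, β+n) = Gamma(110.5+81, 20.0+11) = Gamma(191.5, 31.0).
SD = √α/β = √191.5/31.0 = 0.4464.

0.4464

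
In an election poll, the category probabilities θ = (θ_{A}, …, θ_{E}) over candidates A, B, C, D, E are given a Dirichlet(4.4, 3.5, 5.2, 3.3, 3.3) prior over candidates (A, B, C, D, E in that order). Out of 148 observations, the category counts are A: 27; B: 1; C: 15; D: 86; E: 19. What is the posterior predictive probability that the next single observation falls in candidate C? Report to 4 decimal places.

0.1205

The Dirichlet prior is conjugate to the Multinomial likelihood: each posterior αⱼ = prior αⱼ + observed count nⱼ.
Posterior concentration: (31.4, 4.5, 20.2, 89.3, 22.3), total = 167.7.
P(next = C | data) = α_{C}/Σα = 0.1205.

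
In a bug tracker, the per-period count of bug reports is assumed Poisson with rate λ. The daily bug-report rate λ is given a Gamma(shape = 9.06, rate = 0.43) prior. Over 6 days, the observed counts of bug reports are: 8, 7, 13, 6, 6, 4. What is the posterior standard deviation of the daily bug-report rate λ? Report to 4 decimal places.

With a Gamma(shape α, rate β) prior, the Poisson likelihood is conjugate: the posterior is Gamma(α + ΣXᵢ, β + n).
Sum of counts S = 44 over n = 6 days.
Posterior: Gamma(α+S, β+n) = Gamma(9.06+44, 0.43+6) = Gamma(53.06, 6.43).
SD = √α/β = √53.06/6.43 = 1.1329.

1.1329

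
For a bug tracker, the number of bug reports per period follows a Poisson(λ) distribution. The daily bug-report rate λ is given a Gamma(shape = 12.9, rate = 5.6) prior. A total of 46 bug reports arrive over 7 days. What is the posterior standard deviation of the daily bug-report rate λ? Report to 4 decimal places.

With a Gamma(shape α, rate β) prior, the Poisson likelihood is conjugate: the posterior is Gamma(α + ΣXᵢ, β + n).
Posterior: Gamma(α+S, β+n) = Gamma(12.9+46, 5.6+7) = Gamma(58.9, 12.6).
SD = √α/β = √58.9/12.6 = 0.6091.

0.6091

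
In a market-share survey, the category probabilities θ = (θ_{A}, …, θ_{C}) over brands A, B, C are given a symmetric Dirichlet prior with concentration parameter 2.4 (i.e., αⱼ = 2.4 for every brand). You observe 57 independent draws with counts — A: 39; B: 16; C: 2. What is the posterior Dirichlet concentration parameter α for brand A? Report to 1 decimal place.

41.4

The Dirichlet prior is conjugate to the Multinomial likelihood: each posterior αⱼ = prior αⱼ + observed count nⱼ.
Posterior concentration: (41.4, 18.4, 4.4), total = 64.2.
α_{A} = 2.4 + 39 = 41.4.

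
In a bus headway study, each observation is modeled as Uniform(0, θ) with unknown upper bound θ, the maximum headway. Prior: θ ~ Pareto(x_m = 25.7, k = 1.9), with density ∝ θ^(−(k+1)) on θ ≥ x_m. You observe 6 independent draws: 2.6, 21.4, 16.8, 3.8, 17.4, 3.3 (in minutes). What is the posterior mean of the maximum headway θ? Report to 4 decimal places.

29.4246

A Pareto(scale x_m, shape k) prior on the upper bound θ of Uniform(0, θ) is conjugate: posterior is Pareto(max(x_m, max xᵢ), k + n).
Sample maximum = 21.4; prior scale x_m = 25.7 → posterior scale = max = 25.7.
Posterior shape = 1.9 + 6 = 7.9.
E[θ|data] = k·x_m/(k−1) = 7.9·25.7/6.9 = 29.4246.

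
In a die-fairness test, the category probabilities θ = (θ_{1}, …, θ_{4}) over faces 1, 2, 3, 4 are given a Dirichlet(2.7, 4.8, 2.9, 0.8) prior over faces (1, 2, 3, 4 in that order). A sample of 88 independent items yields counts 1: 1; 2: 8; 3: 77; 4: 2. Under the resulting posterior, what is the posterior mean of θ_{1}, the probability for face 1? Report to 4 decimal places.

0.0373

The Dirichlet prior is conjugate to the Multinomial likelihood: each posterior αⱼ = prior αⱼ + observed count nⱼ.
Posterior concentration: (3.7, 12.8, 79.9, 2.8), total = 99.2.
E[θ_{1}|data] = α_{1}/Σα = 3.7/99.2 = 0.0373.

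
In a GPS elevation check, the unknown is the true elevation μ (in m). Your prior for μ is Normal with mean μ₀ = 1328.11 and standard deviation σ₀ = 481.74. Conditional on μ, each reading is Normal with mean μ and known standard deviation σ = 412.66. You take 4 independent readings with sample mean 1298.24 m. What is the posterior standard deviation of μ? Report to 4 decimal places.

189.6657

For Normal data with known variance σ², a Normal(μ₀, σ₀²) prior on μ is conjugate. Posterior precision = 1/σ₀² + n/σ²; posterior mean is the precision-weighted average of μ₀ and x̄.
σ₀² = 481.74² = 232073.4276, σ² = 412.66² = 170288.2756; σ² + n·σ₀² = 170288.2756 + 4·232073.4276 = 1098581.986.
Posterior precision = 1/σ₀² + n/σ² = 1/232073.4276 + 4/170288.2756 = (σ² + n·σ₀²)/(σ₀²σ²) = 1098581.986/(232073.4276·170288.2756); posterior variance σₙ² = σ₀²σ²/(σ² + n·σ₀²) = 232073.4276·170288.2756/1098581.986 = 35973.085580.
Posterior SD = √σₙ² = √(232073.4276·170288.2756/1098581.986) = 189.6657.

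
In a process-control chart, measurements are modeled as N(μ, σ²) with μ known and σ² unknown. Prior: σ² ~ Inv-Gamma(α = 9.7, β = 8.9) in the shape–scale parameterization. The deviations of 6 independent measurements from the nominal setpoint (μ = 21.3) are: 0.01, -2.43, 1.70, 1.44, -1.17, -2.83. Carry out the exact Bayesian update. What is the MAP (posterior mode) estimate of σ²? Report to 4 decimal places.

With known mean μ and an Inverse-Gamma(α, β) prior on σ², the Normal likelihood is conjugate: posterior is Inv-Gamma(α + n/2, β + Σ(xᵢ−μ)²/2).
Σ(xᵢ−μ)² = (0.01)² + (-2.43)² + (1.70)² + (1.44)² + (-1.17)² + (-2.83)² = 20.2464.
Posterior: Inv-Gamma(9.7 + 6/2, 8.9 + 20.2464/2) = Inv-Gamma(12.70, 19.02320).
Mode = β/(α+1) = 19.02320/13.70 = 1.3886.

1.3886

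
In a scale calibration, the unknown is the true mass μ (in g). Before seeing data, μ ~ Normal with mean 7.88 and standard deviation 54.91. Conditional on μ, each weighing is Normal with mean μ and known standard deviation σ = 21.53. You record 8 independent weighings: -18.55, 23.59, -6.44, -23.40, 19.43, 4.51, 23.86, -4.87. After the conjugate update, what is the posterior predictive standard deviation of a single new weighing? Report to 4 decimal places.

For Normal data with known variance σ², a Normal(μ₀, σ₀²) prior on μ is conjugate. Posterior precision = 1/σ₀² + n/σ²; posterior mean is the precision-weighted average of μ₀ and x̄.
σ₀² = 54.91² = 3015.1081, σ² = 21.53² = 463.5409; σ² + n·σ₀² = 463.5409 + 8·3015.1081 = 24584.4057.
Posterior precision = 1/σ₀² + n/σ² = 1/3015.1081 + 8/463.5409 = (σ² + n·σ₀²)/(σ₀²σ²) = 24584.4057/(3015.1081·463.5409); posterior variance σₙ² = σ₀²σ²/(σ² + n·σ₀²) = 3015.1081·463.5409/24584.4057 = 56.850100.
Predictive variance for one new observation = σₙ² + σ² = 3015.1081·463.5409/24584.4057 + 463.5409 = σ²·(σ₀² + 24584.4057)/24584.4057 = 463.5409·27599.5138/24584.4057 = 520.391000; SD = √(463.5409·27599.5138/24584.4057) = 22.8121.

22.8121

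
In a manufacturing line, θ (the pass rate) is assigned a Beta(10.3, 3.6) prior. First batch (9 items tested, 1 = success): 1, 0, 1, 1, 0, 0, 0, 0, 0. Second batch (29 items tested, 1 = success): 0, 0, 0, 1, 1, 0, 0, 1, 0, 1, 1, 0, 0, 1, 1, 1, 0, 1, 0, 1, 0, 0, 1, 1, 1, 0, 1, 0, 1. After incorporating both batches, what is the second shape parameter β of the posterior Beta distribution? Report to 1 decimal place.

23.6

The Beta prior is conjugate to a Binomial/Bernoulli likelihood; the update adds successes to α and failures to β.
After batch 1: Beta(10.3+3, 3.6+6) = Beta(13.3, 9.6).
After batch 2: Beta(13.3+15, 9.6+14) = Beta(28.3, 23.6).
Posterior β = 23.6.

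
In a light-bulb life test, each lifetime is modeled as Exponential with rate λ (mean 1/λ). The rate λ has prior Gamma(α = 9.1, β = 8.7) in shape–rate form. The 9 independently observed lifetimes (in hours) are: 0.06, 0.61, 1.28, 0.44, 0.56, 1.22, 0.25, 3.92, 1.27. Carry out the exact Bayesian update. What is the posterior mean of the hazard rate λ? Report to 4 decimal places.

With a Gamma(shape α, rate β) prior on the exponential rate λ, the posterior after n observations with total T = Σxᵢ is Gamma(α+n, β+T).
Sum of observations T = 9.61 hours; n = 9.
Posterior: Gamma(9.1+9, 8.7+9.61) = Gamma(18.1, 18.31).
Posterior mean of λ = α/β = 18.1/18.31 = 0.9885.

0.9885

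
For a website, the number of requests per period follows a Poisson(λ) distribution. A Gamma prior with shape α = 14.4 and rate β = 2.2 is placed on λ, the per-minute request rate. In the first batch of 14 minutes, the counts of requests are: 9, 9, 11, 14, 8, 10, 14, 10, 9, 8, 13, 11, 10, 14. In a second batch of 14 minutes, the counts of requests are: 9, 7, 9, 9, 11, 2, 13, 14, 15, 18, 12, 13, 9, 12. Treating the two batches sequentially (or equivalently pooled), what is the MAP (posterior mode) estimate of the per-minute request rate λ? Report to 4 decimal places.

10.4768

With a Gamma(shape α, rate β) prior, the Poisson likelihood is conjugate: the posterior is Gamma(α + ΣXᵢ, β + n).
Batch 1: sum of counts S = 150 over n = 14 minutes.
After batch 1: Gamma(α+S, β+n) = Gamma(14.4+150, 2.2+14) = Gamma(164.4, 16.2).
Batch 2: sum of counts S = 153 over n = 14 minutes.
After batch 2: Gamma(α+S, β+n) = Gamma(164.4+153, 16.2+14) = Gamma(317.4, 30.2).
Mode of Gamma(α,β) for α≥1 is (α−1)/β = 316.4/30.2 = 10.4768.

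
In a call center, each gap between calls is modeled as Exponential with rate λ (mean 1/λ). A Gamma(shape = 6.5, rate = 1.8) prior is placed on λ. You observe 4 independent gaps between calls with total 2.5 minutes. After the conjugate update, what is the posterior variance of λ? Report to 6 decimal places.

0.567875

With a Gamma(shape α, rate β) prior on the exponential rate λ, the posterior after n observations with total T = Σxᵢ is Gamma(α+n, β+T).
Posterior: Gamma(6.5+4, 1.8+2.5) = Gamma(10.5, 4.3).
Var = α/β² = 0.567875.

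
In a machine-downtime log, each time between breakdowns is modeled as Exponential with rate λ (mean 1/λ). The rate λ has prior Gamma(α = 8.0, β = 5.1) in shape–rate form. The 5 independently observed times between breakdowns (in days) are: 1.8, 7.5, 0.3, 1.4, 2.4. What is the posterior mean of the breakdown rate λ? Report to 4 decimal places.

0.7027

With a Gamma(shape α, rate β) prior on the exponential rate λ, the posterior after n observations with total T = Σxᵢ is Gamma(α+n, β+T).
Sum of observations T = 13.4 days; n = 5.
Posterior: Gamma(8.0+5, 5.1+13.4) = Gamma(13.0, 18.5).
Posterior mean of λ = α/β = 13.0/18.5 = 0.7027.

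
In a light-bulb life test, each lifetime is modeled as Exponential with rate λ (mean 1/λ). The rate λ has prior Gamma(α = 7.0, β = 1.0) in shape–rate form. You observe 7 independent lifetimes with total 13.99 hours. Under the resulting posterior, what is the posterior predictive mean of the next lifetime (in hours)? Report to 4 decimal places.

1.1531

With a Gamma(shape α, rate β) prior on the exponential rate λ, the posterior after n observations with total T = Σxᵢ is Gamma(α+n, β+T).
Posterior: Gamma(7.0+7, 1.0+13.99) = Gamma(14.0, 14.99).
The predictive distribution for the next observation is Lomax; its mean is β/(α−1) = 14.99/13.0 = 1.1531.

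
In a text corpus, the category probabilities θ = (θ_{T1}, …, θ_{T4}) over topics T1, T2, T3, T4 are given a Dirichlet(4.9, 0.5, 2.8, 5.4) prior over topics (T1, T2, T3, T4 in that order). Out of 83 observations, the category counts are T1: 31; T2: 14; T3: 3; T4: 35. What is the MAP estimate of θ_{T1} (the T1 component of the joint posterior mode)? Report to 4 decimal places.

0.3769

The Dirichlet prior is conjugate to the Multinomial likelihood: each posterior αⱼ = prior αⱼ + observed count nⱼ.
Posterior concentration: (35.9, 14.5, 5.8, 40.4), total = 96.6.
Joint mode component: (α_{T1}−1)/(Σα−K) = 34.9/92.6 = 0.3769.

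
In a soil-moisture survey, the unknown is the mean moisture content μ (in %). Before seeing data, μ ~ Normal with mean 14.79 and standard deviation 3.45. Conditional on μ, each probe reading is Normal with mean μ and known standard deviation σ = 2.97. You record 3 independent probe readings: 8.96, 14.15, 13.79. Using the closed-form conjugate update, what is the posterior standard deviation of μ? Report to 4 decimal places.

1.5355

For Normal data with known variance σ², a Normal(μ₀, σ₀²) prior on μ is conjugate. Posterior precision = 1/σ₀² + n/σ²; posterior mean is the precision-weighted average of μ₀ and x̄.
σ₀² = 3.45² = 11.9025, σ² = 2.97² = 8.8209; σ² + n·σ₀² = 8.8209 + 3·11.9025 = 44.5284.
Posterior precision = 1/σ₀² + n/σ² = 1/11.9025 + 3/8.8209 = (σ² + n·σ₀²)/(σ₀²σ²) = 44.5284/(11.9025·8.8209); posterior variance σₙ² = σ₀²σ²/(σ² + n·σ₀²) = 11.9025·8.8209/44.5284 = 2.357838.
Posterior SD = √σₙ² = √(11.9025·8.8209/44.5284) = 1.5355.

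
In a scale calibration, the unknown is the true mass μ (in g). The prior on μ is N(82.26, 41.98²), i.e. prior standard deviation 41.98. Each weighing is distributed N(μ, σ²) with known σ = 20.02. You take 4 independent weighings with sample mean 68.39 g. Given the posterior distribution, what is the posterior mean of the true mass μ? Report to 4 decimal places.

For Normal data with known variance σ², a Normal(μ₀, σ₀²) prior on μ is conjugate. Posterior precision = 1/σ₀² + n/σ²; posterior mean is the precision-weighted average of μ₀ and x̄.
n·x̄ = 4·68.39 = 273.56.
σ₀² = 41.98² = 1762.3204, σ² = 20.02² = 400.8004; σ² + n·σ₀² = 400.8004 + 4·1762.3204 = 7450.082.
Posterior mean = (μ₀/σ₀² + n·x̄/σ²)/(1/σ₀² + n/σ²) = (σ²·μ₀ + σ₀²·n·x̄)/(σ² + n·σ₀²) = (400.8004·82.26 + 1762.3204·273.56)/7450.082 = 515070.209528/7450.082 = 69.1362.

69.1362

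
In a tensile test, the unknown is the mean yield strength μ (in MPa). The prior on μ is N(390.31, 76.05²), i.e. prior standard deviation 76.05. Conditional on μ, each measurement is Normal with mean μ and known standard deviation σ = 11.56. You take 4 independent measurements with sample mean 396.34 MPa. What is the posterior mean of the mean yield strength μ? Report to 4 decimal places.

396.3054

For Normal data with known variance σ², a Normal(μ₀, σ₀²) prior on μ is conjugate. Posterior precision = 1/σ₀² + n/σ²; posterior mean is the precision-weighted average of μ₀ and x̄.
n·x̄ = 4·396.34 = 1585.36.
σ₀² = 76.05² = 5783.6025, σ² = 11.56² = 133.6336; σ² + n·σ₀² = 133.6336 + 4·5783.6025 = 23268.0436.
Posterior mean = (μ₀/σ₀² + n·x̄/σ²)/(1/σ₀² + n/σ²) = (σ²·μ₀ + σ₀²·n·x̄)/(σ² + n·σ₀²) = (133.6336·390.31 + 5783.6025·1585.36)/23268.0436 = 9221250.589816/23268.0436 = 396.3054.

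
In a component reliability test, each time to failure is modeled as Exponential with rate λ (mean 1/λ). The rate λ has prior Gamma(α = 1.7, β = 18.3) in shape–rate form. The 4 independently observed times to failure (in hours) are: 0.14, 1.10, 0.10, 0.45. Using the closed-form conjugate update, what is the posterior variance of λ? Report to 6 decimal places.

With a Gamma(shape α, rate β) prior on the exponential rate λ, the posterior after n observations with total T = Σxᵢ is Gamma(α+n, β+T).
Sum of observations T = 1.79 hours; n = 4.
Posterior: Gamma(1.7+4, 18.3+1.79) = Gamma(5.7, 20.09).
Var = α/β² = 0.014123.

0.014123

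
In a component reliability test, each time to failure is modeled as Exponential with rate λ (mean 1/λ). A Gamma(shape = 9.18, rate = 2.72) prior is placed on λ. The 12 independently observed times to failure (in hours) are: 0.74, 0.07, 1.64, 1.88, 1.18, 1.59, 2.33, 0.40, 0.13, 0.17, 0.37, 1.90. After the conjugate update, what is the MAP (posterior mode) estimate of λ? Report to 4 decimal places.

1.3347

With a Gamma(shape α, rate β) prior on the exponential rate λ, the posterior after n observations with total T = Σxᵢ is Gamma(α+n, β+T).
Sum of observations T = 12.40 hours; n = 12.
Posterior: Gamma(9.18+12, 2.72+12.40) = Gamma(21.18, 15.12).
Mode = (α−1)/β = 1.3347.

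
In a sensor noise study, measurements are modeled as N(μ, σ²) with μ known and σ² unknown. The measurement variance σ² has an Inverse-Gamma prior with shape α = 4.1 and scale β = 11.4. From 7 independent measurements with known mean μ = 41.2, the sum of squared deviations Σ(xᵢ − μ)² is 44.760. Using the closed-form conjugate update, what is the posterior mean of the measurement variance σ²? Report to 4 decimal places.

5.1182

With known mean μ and an Inverse-Gamma(α, β) prior on σ², the Normal likelihood is conjugate: posterior is Inv-Gamma(α + n/2, β + Σ(xᵢ−μ)²/2).
Posterior: Inv-Gamma(4.1 + 7/2, 11.4 + 44.760/2) = Inv-Gamma(7.60, 33.7800).
E[σ²|data] = β/(α−1) = 33.7800/6.60 = 5.1182.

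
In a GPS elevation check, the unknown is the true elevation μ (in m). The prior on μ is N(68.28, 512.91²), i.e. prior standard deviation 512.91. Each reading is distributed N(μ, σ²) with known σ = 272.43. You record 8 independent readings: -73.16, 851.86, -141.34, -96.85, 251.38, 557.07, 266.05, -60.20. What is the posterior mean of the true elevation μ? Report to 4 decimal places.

For Normal data with known variance σ², a Normal(μ₀, σ₀²) prior on μ is conjugate. Posterior precision = 1/σ₀² + n/σ²; posterior mean is the precision-weighted average of μ₀ and x̄.
Σxᵢ = (-73.16) + 851.86 + (-141.34) + (-96.85) + 251.38 + 557.07 + 266.05 + (-60.20) = 1554.81, so n·x̄ = 1554.81.
σ₀² = 512.91² = 263076.6681, σ² = 272.43² = 74218.1049; σ² + n·σ₀² = 74218.1049 + 8·263076.6681 = 2178831.4497.
Posterior mean = (μ₀/σ₀² + n·x̄/σ²)/(1/σ₀² + n/σ²) = (σ²·μ₀ + σ₀²·n·x̄)/(σ² + n·σ₀²) = (74218.1049·68.28 + 263076.6681·1554.81)/2178831.4497 = 414101846.531133/2178831.4497 = 190.0569.

190.0569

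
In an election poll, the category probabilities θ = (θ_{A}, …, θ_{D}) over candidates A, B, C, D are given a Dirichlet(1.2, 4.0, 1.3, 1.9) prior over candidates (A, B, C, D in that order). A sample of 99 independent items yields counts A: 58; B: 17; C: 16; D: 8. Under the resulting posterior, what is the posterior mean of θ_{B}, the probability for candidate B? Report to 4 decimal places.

0.1955

The Dirichlet prior is conjugate to the Multinomial likelihood: each posterior αⱼ = prior αⱼ + observed count nⱼ.
Posterior concentration: (59.2, 21.0, 17.3, 9.9), total = 107.4.
E[θ_{B}|data] = α_{B}/Σα = 21.0/107.4 = 0.1955.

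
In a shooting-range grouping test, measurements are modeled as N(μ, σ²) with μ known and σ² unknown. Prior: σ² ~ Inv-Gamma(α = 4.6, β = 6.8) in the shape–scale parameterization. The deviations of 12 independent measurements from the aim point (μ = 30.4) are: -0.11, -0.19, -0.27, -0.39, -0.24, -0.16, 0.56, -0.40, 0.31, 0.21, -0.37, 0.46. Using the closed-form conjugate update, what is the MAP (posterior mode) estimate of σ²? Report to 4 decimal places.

With known mean μ and an Inverse-Gamma(α, β) prior on σ², the Normal likelihood is conjugate: posterior is Inv-Gamma(α + n/2, β + Σ(xᵢ−μ)²/2).
Σ(xᵢ−μ)² = (-0.11)² + (-0.19)² + (-0.27)² + (-0.39)² + (-0.24)² + (-0.16)² + (0.56)² + (-0.40)² + (0.31)² + (0.21)² + (-0.37)² + (0.46)² = 1.3187.
Posterior: Inv-Gamma(4.6 + 12/2, 6.8 + 1.3187/2) = Inv-Gamma(10.60, 7.45935).
Mode = β/(α+1) = 7.45935/11.60 = 0.6430.

0.6430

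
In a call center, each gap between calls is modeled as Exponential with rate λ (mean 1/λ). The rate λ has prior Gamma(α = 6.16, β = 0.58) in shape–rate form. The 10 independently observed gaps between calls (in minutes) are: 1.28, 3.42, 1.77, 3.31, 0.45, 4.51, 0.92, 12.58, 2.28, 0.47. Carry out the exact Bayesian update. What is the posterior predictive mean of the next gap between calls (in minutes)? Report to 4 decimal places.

2.0825

With a Gamma(shape α, rate β) prior on the exponential rate λ, the posterior after n observations with total T = Σxᵢ is Gamma(α+n, β+T).
Sum of observations T = 30.99 minutes; n = 10.
Posterior: Gamma(6.16+10, 0.58+30.99) = Gamma(16.16, 31.57).
The predictive distribution for the next observation is Lomax; its mean is β/(α−1) = 31.57/15.16 = 2.0825.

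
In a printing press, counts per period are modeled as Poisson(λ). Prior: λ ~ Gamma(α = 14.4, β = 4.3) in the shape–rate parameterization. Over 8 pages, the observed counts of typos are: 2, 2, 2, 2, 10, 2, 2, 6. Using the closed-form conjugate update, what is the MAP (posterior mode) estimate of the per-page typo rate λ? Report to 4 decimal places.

With a Gamma(shape α, rate β) prior, the Poisson likelihood is conjugate: the posterior is Gamma(α + ΣXᵢ, β + n).
Sum of counts S = 28 over n = 8 pages.
Posterior: Gamma(α+S, β+n) = Gamma(14.4+28, 4.3+8) = Gamma(42.4, 12.3).
Mode of Gamma(α,β) for α≥1 is (α−1)/β = 41.4/12.3 = 3.3659.

3.3659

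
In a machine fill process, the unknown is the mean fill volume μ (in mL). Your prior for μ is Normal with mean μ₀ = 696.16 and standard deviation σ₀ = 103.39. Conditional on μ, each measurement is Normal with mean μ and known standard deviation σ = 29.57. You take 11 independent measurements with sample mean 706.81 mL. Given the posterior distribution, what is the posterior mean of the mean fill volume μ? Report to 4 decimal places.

For Normal data with known variance σ², a Normal(μ₀, σ₀²) prior on μ is conjugate. Posterior precision = 1/σ₀² + n/σ²; posterior mean is the precision-weighted average of μ₀ and x̄.
n·x̄ = 11·706.81 = 7774.91.
σ₀² = 103.39² = 10689.4921, σ² = 29.57² = 874.3849; σ² + n·σ₀² = 874.3849 + 11·10689.4921 = 118458.798.
Posterior mean = (μ₀/σ₀² + n·x̄/σ²)/(1/σ₀² + n/σ²) = (σ²·μ₀ + σ₀²·n·x̄)/(σ² + n·σ₀²) = (874.3849·696.16 + 10689.4921·7774.91)/118458.798 = 83718550.815195/118458.798 = 706.7314.

706.7314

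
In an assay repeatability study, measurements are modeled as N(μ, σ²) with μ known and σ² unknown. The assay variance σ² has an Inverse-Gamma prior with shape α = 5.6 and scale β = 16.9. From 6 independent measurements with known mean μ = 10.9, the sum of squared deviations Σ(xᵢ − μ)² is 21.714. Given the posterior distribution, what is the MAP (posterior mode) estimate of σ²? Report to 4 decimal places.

2.8914

With known mean μ and an Inverse-Gamma(α, β) prior on σ², the Normal likelihood is conjugate: posterior is Inv-Gamma(α + n/2, β + Σ(xᵢ−μ)²/2).
Posterior: Inv-Gamma(5.6 + 6/2, 16.9 + 21.714/2) = Inv-Gamma(8.60, 27.7570).
Mode = β/(α+1) = 27.7570/9.60 = 2.8914.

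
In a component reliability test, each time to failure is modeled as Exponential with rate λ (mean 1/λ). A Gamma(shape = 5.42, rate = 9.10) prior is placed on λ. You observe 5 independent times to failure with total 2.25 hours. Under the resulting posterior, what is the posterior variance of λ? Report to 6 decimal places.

With a Gamma(shape α, rate β) prior on the exponential rate λ, the posterior after n observations with total T = Σxᵢ is Gamma(α+n, β+T).
Posterior: Gamma(5.42+5, 9.10+2.25) = Gamma(10.42, 11.35).
Var = α/β² = 0.080886.

0.080886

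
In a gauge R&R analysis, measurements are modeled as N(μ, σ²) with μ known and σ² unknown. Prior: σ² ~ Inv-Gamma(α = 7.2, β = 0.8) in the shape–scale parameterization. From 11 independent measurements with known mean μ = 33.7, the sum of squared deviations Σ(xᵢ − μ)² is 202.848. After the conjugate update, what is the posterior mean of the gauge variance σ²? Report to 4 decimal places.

With known mean μ and an Inverse-Gamma(α, β) prior on σ², the Normal likelihood is conjugate: posterior is Inv-Gamma(α + n/2, β + Σ(xᵢ−μ)²/2).
Posterior: Inv-Gamma(7.2 + 11/2, 0.8 + 202.848/2) = Inv-Gamma(12.70, 102.2240).
E[σ²|data] = β/(α−1) = 102.2240/11.70 = 8.7371.

8.7371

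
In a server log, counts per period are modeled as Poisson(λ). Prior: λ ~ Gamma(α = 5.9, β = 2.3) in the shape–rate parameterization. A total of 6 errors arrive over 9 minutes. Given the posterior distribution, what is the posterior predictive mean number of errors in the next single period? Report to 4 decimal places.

1.0531

With a Gamma(shape α, rate β) prior, the Poisson likelihood is conjugate: the posterior is Gamma(α + ΣXᵢ, β + n).
Posterior: Gamma(α+S, β+n) = Gamma(5.9+6, 2.3+9) = Gamma(11.9, 11.3).
The predictive distribution for one future period is NegBinom with mean α/β = 1.0531.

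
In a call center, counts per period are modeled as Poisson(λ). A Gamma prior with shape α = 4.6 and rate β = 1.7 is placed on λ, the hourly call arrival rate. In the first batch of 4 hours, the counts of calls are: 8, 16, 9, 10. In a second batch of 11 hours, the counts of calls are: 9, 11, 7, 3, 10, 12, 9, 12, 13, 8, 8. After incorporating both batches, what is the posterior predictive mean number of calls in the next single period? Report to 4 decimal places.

With a Gamma(shape α, rate β) prior, the Poisson likelihood is conjugate: the posterior is Gamma(α + ΣXᵢ, β + n).
Batch 1: sum of counts S = 43 over n = 4 hours.
After batch 1: Gamma(α+S, β+n) = Gamma(4.6+43, 1.7+4) = Gamma(47.6, 5.7).
Batch 2: sum of counts S = 102 over n = 11 hours.
After batch 2: Gamma(α+S, β+n) = Gamma(47.6+102, 5.7+11) = Gamma(149.6, 16.7).
The predictive distribution for one future period is NegBinom with mean α/β = 8.9581.

8.9581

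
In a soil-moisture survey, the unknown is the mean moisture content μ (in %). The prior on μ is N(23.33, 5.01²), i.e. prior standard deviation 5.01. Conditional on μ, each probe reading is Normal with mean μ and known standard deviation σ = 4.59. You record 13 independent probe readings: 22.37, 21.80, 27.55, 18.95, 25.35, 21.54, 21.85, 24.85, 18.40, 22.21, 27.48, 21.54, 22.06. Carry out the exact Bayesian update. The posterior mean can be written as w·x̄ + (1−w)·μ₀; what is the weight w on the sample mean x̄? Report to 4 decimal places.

For Normal data with known variance σ², a Normal(μ₀, σ₀²) prior on μ is conjugate. Posterior precision = 1/σ₀² + n/σ²; posterior mean is the precision-weighted average of μ₀ and x̄.
σ₀² = 5.01² = 25.1001, σ² = 4.59² = 21.0681. Prior precision 1/σ₀² = 1/25.1001; data precision n/σ² = 13/21.0681.
w = (n/σ²)/(1/σ₀² + n/σ²) = n·σ₀²/(σ² + n·σ₀²) = 13·25.1001/(21.0681 + 13·25.1001) = 326.3013/347.3694 = 0.9393.

0.9393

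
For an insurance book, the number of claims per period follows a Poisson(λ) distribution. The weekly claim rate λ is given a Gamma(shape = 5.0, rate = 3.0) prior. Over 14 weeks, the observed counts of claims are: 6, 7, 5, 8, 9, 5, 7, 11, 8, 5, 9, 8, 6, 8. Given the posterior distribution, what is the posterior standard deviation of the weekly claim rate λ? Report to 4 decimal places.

With a Gamma(shape α, rate β) prior, the Poisson likelihood is conjugate: the posterior is Gamma(α + ΣXᵢ, β + n).
Sum of counts S = 102 over n = 14 weeks.
Posterior: Gamma(α+S, β+n) = Gamma(5.0+102, 3.0+14) = Gamma(107.0, 17.0).
SD = √α/β = √107.0/17.0 = 0.6085.

0.6085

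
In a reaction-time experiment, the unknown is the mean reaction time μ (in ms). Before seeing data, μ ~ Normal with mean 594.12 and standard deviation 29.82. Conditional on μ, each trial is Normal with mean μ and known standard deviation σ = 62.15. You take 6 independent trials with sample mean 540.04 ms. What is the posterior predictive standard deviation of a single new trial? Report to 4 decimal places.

For Normal data with known variance σ², a Normal(μ₀, σ₀²) prior on μ is conjugate. Posterior precision = 1/σ₀² + n/σ²; posterior mean is the precision-weighted average of μ₀ and x̄.
σ₀² = 29.82² = 889.2324, σ² = 62.15² = 3862.6225; σ² + n·σ₀² = 3862.6225 + 6·889.2324 = 9198.0169.
Posterior precision = 1/σ₀² + n/σ² = 1/889.2324 + 6/3862.6225 = (σ² + n·σ₀²)/(σ₀²σ²) = 9198.0169/(889.2324·3862.6225); posterior variance σₙ² = σ₀²σ²/(σ² + n·σ₀²) = 889.2324·3862.6225/9198.0169 = 373.424958.
Predictive variance for one new observation = σₙ² + σ² = 889.2324·3862.6225/9198.0169 + 3862.6225 = σ²·(σ₀² + 9198.0169)/9198.0169 = 3862.6225·10087.2493/9198.0169 = 4236.047458; SD = √(3862.6225·10087.2493/9198.0169) = 65.0849.

65.0849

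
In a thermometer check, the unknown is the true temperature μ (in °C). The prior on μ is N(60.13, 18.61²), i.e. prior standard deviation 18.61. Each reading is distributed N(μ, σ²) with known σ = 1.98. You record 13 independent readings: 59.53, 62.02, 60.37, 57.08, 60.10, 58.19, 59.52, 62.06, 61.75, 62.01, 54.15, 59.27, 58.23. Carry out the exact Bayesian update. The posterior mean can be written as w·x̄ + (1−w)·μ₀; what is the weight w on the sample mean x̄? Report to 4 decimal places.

For Normal data with known variance σ², a Normal(μ₀, σ₀²) prior on μ is conjugate. Posterior precision = 1/σ₀² + n/σ²; posterior mean is the precision-weighted average of μ₀ and x̄.
σ₀² = 18.61² = 346.3321, σ² = 1.98² = 3.9204. Prior precision 1/σ₀² = 1/346.3321; data precision n/σ² = 13/3.9204.
w = (n/σ²)/(1/σ₀² + n/σ²) = n·σ₀²/(σ² + n·σ₀²) = 13·346.3321/(3.9204 + 13·346.3321) = 4502.3173/4506.2377 = 0.9991.

0.9991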